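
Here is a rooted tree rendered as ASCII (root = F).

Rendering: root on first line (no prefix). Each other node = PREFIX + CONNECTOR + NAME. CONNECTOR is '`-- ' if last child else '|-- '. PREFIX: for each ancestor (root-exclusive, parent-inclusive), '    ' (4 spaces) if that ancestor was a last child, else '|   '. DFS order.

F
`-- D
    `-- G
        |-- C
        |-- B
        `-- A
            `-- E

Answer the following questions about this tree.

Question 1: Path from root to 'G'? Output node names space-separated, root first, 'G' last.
Walk down from root: F -> D -> G

Answer: F D G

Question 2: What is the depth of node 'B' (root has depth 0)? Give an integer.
Answer: 3

Derivation:
Path from root to B: F -> D -> G -> B
Depth = number of edges = 3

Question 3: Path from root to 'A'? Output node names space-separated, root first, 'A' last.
Answer: F D G A

Derivation:
Walk down from root: F -> D -> G -> A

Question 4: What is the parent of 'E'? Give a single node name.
Scan adjacency: E appears as child of A

Answer: A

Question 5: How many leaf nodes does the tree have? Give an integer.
Answer: 3

Derivation:
Leaves (nodes with no children): B, C, E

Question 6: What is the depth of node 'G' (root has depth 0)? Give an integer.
Answer: 2

Derivation:
Path from root to G: F -> D -> G
Depth = number of edges = 2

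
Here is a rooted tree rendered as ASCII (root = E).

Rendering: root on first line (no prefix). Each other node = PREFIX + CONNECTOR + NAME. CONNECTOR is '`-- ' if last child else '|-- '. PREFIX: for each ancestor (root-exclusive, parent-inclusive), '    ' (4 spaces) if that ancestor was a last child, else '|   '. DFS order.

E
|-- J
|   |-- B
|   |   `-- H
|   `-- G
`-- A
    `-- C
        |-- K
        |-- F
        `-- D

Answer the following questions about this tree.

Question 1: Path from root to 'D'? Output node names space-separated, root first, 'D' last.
Walk down from root: E -> A -> C -> D

Answer: E A C D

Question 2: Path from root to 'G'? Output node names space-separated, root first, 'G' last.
Answer: E J G

Derivation:
Walk down from root: E -> J -> G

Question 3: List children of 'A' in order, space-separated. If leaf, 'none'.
Node A's children (from adjacency): C

Answer: C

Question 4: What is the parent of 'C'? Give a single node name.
Answer: A

Derivation:
Scan adjacency: C appears as child of A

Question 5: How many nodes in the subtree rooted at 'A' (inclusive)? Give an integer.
Subtree rooted at A contains: A, C, D, F, K
Count = 5

Answer: 5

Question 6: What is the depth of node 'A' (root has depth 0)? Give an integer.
Answer: 1

Derivation:
Path from root to A: E -> A
Depth = number of edges = 1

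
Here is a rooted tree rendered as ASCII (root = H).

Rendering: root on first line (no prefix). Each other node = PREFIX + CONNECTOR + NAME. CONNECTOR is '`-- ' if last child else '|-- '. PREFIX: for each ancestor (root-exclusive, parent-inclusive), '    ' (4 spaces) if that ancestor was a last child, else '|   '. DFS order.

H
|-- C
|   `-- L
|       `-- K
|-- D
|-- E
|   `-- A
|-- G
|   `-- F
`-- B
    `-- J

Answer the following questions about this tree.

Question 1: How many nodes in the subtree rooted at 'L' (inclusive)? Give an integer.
Answer: 2

Derivation:
Subtree rooted at L contains: K, L
Count = 2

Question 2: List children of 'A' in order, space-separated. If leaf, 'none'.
Answer: none

Derivation:
Node A's children (from adjacency): (leaf)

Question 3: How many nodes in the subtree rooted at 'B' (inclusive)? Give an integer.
Subtree rooted at B contains: B, J
Count = 2

Answer: 2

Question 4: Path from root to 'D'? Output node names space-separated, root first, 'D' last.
Answer: H D

Derivation:
Walk down from root: H -> D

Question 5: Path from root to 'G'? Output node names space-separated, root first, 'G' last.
Walk down from root: H -> G

Answer: H G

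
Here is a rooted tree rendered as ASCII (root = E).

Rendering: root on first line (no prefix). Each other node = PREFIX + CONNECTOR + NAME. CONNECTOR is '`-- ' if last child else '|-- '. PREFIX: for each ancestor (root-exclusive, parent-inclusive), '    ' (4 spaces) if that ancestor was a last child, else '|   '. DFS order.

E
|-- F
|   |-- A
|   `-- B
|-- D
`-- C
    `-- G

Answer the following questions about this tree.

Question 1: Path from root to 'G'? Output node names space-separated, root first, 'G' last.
Answer: E C G

Derivation:
Walk down from root: E -> C -> G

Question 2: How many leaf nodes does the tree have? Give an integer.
Leaves (nodes with no children): A, B, D, G

Answer: 4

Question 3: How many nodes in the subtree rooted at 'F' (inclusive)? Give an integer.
Answer: 3

Derivation:
Subtree rooted at F contains: A, B, F
Count = 3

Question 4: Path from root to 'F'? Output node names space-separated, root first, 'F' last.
Walk down from root: E -> F

Answer: E F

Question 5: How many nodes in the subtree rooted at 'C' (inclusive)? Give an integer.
Answer: 2

Derivation:
Subtree rooted at C contains: C, G
Count = 2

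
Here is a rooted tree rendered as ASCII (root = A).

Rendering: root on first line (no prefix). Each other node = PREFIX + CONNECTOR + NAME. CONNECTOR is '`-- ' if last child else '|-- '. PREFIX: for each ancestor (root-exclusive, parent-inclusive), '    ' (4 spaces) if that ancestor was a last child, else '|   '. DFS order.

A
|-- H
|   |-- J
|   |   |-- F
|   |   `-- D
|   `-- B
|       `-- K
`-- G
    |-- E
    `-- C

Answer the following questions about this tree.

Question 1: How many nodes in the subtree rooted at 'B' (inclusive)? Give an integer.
Answer: 2

Derivation:
Subtree rooted at B contains: B, K
Count = 2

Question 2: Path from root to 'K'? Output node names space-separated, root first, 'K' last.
Answer: A H B K

Derivation:
Walk down from root: A -> H -> B -> K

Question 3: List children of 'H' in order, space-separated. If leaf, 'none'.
Answer: J B

Derivation:
Node H's children (from adjacency): J, B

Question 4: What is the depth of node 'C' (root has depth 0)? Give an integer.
Answer: 2

Derivation:
Path from root to C: A -> G -> C
Depth = number of edges = 2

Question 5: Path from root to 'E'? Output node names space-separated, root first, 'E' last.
Answer: A G E

Derivation:
Walk down from root: A -> G -> E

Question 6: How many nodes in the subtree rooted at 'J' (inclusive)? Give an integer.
Answer: 3

Derivation:
Subtree rooted at J contains: D, F, J
Count = 3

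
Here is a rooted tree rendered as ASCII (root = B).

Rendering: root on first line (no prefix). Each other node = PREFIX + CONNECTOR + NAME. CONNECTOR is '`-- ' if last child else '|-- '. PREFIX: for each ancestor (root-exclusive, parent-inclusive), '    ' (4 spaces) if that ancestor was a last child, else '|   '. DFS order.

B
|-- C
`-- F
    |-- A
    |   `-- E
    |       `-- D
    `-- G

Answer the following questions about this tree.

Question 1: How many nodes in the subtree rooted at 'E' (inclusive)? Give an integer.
Answer: 2

Derivation:
Subtree rooted at E contains: D, E
Count = 2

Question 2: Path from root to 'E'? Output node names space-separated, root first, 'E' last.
Answer: B F A E

Derivation:
Walk down from root: B -> F -> A -> E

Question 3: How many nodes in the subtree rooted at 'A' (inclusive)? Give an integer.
Subtree rooted at A contains: A, D, E
Count = 3

Answer: 3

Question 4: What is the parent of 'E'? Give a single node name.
Scan adjacency: E appears as child of A

Answer: A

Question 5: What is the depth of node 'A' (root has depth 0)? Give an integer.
Answer: 2

Derivation:
Path from root to A: B -> F -> A
Depth = number of edges = 2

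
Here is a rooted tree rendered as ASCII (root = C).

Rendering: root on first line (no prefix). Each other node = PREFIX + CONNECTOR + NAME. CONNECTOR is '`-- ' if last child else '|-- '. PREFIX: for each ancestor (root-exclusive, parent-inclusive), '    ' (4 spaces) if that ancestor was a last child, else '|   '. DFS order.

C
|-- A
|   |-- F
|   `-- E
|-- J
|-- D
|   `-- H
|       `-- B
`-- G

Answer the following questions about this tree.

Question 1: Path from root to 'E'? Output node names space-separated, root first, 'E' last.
Walk down from root: C -> A -> E

Answer: C A E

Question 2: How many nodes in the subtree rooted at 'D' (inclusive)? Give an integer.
Subtree rooted at D contains: B, D, H
Count = 3

Answer: 3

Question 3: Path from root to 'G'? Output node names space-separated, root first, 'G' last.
Answer: C G

Derivation:
Walk down from root: C -> G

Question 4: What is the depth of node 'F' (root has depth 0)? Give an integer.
Path from root to F: C -> A -> F
Depth = number of edges = 2

Answer: 2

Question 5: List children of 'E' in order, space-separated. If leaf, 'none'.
Answer: none

Derivation:
Node E's children (from adjacency): (leaf)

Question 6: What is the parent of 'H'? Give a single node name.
Answer: D

Derivation:
Scan adjacency: H appears as child of D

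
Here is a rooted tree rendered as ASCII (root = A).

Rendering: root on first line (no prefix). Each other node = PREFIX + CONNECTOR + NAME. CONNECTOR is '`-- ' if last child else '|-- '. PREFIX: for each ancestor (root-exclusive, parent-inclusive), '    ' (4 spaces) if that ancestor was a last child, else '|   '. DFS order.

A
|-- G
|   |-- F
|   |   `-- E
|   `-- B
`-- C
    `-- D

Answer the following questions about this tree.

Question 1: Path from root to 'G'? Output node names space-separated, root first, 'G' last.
Answer: A G

Derivation:
Walk down from root: A -> G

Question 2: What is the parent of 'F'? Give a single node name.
Scan adjacency: F appears as child of G

Answer: G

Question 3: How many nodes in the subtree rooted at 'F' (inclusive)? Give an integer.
Subtree rooted at F contains: E, F
Count = 2

Answer: 2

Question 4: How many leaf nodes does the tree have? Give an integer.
Answer: 3

Derivation:
Leaves (nodes with no children): B, D, E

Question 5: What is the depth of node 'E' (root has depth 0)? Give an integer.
Path from root to E: A -> G -> F -> E
Depth = number of edges = 3

Answer: 3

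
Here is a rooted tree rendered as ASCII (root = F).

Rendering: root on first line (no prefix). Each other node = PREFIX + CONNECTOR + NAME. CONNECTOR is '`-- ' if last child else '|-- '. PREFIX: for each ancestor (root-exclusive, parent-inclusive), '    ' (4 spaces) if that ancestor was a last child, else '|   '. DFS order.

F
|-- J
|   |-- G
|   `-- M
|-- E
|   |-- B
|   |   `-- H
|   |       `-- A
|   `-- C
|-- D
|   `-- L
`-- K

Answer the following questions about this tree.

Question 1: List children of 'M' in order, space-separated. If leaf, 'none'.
Node M's children (from adjacency): (leaf)

Answer: none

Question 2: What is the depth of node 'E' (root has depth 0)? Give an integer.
Answer: 1

Derivation:
Path from root to E: F -> E
Depth = number of edges = 1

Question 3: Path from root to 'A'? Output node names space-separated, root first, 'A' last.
Walk down from root: F -> E -> B -> H -> A

Answer: F E B H A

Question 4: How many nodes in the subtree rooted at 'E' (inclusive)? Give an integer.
Answer: 5

Derivation:
Subtree rooted at E contains: A, B, C, E, H
Count = 5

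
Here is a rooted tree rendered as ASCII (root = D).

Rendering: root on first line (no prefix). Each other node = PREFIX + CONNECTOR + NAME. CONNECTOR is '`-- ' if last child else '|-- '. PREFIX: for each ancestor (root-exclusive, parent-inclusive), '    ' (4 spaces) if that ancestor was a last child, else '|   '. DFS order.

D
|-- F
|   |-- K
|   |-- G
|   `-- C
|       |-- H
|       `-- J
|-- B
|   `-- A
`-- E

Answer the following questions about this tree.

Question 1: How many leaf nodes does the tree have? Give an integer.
Leaves (nodes with no children): A, E, G, H, J, K

Answer: 6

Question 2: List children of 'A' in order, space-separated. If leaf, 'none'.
Answer: none

Derivation:
Node A's children (from adjacency): (leaf)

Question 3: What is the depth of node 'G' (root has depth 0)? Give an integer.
Answer: 2

Derivation:
Path from root to G: D -> F -> G
Depth = number of edges = 2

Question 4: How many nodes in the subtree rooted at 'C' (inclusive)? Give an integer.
Answer: 3

Derivation:
Subtree rooted at C contains: C, H, J
Count = 3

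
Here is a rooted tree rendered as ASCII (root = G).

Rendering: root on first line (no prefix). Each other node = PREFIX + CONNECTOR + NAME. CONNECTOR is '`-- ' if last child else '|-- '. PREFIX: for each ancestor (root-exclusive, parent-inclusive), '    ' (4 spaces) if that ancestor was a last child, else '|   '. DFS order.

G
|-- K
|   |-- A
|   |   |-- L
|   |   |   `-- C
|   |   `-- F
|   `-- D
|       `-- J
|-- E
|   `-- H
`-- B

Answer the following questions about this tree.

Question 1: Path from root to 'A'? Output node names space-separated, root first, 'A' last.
Answer: G K A

Derivation:
Walk down from root: G -> K -> A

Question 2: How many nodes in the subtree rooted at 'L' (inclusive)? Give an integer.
Subtree rooted at L contains: C, L
Count = 2

Answer: 2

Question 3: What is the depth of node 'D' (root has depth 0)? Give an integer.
Path from root to D: G -> K -> D
Depth = number of edges = 2

Answer: 2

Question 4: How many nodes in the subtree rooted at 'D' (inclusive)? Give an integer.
Answer: 2

Derivation:
Subtree rooted at D contains: D, J
Count = 2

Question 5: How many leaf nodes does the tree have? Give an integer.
Leaves (nodes with no children): B, C, F, H, J

Answer: 5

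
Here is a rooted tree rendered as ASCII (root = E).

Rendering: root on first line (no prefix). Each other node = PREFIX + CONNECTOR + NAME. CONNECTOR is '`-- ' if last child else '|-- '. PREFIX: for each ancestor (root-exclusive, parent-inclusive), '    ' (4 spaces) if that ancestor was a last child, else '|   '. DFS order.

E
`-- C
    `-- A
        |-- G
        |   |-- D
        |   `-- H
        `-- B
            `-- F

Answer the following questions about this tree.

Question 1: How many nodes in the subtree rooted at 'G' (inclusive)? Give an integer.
Answer: 3

Derivation:
Subtree rooted at G contains: D, G, H
Count = 3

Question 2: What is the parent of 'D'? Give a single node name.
Scan adjacency: D appears as child of G

Answer: G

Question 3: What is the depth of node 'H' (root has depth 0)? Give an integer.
Path from root to H: E -> C -> A -> G -> H
Depth = number of edges = 4

Answer: 4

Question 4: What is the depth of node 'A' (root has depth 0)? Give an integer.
Path from root to A: E -> C -> A
Depth = number of edges = 2

Answer: 2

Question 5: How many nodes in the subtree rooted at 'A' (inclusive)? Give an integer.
Subtree rooted at A contains: A, B, D, F, G, H
Count = 6

Answer: 6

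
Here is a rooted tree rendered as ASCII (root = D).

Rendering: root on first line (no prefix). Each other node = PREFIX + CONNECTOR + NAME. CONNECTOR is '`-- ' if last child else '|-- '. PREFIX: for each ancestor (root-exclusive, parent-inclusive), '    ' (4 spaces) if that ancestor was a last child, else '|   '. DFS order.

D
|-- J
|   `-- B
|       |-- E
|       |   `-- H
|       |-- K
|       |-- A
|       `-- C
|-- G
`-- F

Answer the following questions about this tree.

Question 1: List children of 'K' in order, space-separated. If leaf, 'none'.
Answer: none

Derivation:
Node K's children (from adjacency): (leaf)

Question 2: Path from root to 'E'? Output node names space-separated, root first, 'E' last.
Walk down from root: D -> J -> B -> E

Answer: D J B E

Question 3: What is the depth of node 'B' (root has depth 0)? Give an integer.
Path from root to B: D -> J -> B
Depth = number of edges = 2

Answer: 2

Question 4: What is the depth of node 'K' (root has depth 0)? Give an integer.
Path from root to K: D -> J -> B -> K
Depth = number of edges = 3

Answer: 3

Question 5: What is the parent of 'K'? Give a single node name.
Answer: B

Derivation:
Scan adjacency: K appears as child of B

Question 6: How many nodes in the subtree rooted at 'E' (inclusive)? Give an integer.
Subtree rooted at E contains: E, H
Count = 2

Answer: 2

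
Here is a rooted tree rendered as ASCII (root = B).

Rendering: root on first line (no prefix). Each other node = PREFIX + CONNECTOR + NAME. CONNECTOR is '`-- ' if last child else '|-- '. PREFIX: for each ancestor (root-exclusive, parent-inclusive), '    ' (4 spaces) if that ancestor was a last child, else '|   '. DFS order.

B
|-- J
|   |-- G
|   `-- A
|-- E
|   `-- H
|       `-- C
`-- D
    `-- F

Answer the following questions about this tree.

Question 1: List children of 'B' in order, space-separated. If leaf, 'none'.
Node B's children (from adjacency): J, E, D

Answer: J E D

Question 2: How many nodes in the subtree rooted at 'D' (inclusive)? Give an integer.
Subtree rooted at D contains: D, F
Count = 2

Answer: 2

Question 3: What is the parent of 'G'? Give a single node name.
Answer: J

Derivation:
Scan adjacency: G appears as child of J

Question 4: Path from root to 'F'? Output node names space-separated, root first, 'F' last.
Answer: B D F

Derivation:
Walk down from root: B -> D -> F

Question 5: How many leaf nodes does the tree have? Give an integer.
Leaves (nodes with no children): A, C, F, G

Answer: 4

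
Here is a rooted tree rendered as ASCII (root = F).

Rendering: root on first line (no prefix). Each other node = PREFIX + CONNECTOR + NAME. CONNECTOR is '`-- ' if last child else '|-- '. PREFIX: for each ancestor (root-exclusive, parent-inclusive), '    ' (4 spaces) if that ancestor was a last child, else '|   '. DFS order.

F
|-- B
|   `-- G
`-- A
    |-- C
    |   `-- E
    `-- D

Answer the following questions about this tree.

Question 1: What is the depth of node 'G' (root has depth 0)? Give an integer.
Path from root to G: F -> B -> G
Depth = number of edges = 2

Answer: 2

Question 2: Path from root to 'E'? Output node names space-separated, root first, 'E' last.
Walk down from root: F -> A -> C -> E

Answer: F A C E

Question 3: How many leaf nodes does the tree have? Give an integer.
Answer: 3

Derivation:
Leaves (nodes with no children): D, E, G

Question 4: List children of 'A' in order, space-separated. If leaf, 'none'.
Answer: C D

Derivation:
Node A's children (from adjacency): C, D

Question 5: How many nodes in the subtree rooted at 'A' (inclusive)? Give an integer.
Subtree rooted at A contains: A, C, D, E
Count = 4

Answer: 4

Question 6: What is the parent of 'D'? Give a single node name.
Scan adjacency: D appears as child of A

Answer: A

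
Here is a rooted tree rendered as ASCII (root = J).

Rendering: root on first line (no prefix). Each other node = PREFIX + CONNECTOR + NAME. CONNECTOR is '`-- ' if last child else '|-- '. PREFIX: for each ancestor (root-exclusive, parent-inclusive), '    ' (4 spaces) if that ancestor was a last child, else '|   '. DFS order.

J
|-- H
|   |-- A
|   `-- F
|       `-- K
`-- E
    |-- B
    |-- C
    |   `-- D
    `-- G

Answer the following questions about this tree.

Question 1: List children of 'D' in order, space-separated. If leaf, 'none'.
Node D's children (from adjacency): (leaf)

Answer: none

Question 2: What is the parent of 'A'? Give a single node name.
Scan adjacency: A appears as child of H

Answer: H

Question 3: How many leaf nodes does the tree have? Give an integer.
Answer: 5

Derivation:
Leaves (nodes with no children): A, B, D, G, K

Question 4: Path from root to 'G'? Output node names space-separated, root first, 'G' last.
Answer: J E G

Derivation:
Walk down from root: J -> E -> G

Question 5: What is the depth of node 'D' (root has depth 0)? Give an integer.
Path from root to D: J -> E -> C -> D
Depth = number of edges = 3

Answer: 3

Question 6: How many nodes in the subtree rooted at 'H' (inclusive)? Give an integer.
Answer: 4

Derivation:
Subtree rooted at H contains: A, F, H, K
Count = 4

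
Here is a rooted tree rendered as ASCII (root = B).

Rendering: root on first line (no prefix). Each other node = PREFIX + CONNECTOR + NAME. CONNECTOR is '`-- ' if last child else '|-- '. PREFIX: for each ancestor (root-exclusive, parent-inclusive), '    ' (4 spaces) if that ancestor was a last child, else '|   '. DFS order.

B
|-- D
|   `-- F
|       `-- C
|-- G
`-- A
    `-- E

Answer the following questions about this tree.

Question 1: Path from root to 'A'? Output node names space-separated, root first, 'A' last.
Walk down from root: B -> A

Answer: B A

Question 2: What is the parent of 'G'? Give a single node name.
Scan adjacency: G appears as child of B

Answer: B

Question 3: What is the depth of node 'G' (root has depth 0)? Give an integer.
Path from root to G: B -> G
Depth = number of edges = 1

Answer: 1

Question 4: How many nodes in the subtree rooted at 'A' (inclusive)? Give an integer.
Subtree rooted at A contains: A, E
Count = 2

Answer: 2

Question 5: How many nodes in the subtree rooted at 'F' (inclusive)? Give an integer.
Subtree rooted at F contains: C, F
Count = 2

Answer: 2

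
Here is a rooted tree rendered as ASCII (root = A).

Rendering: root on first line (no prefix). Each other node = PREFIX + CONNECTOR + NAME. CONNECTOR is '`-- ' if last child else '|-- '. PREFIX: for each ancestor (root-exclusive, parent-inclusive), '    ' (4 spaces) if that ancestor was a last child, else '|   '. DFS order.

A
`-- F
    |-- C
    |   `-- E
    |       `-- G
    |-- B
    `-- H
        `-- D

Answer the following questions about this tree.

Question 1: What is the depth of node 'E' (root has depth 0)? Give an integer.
Answer: 3

Derivation:
Path from root to E: A -> F -> C -> E
Depth = number of edges = 3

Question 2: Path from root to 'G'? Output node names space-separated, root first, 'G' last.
Walk down from root: A -> F -> C -> E -> G

Answer: A F C E G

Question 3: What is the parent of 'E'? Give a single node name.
Scan adjacency: E appears as child of C

Answer: C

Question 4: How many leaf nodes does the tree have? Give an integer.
Answer: 3

Derivation:
Leaves (nodes with no children): B, D, G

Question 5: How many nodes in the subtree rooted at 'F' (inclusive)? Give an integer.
Answer: 7

Derivation:
Subtree rooted at F contains: B, C, D, E, F, G, H
Count = 7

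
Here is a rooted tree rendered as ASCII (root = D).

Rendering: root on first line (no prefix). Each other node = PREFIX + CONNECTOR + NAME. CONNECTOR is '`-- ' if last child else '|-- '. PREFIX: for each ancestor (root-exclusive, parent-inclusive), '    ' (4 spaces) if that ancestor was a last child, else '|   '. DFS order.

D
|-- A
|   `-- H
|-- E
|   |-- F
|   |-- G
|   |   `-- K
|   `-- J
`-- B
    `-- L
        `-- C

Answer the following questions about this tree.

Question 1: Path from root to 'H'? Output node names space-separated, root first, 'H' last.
Answer: D A H

Derivation:
Walk down from root: D -> A -> H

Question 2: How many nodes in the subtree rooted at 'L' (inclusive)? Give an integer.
Answer: 2

Derivation:
Subtree rooted at L contains: C, L
Count = 2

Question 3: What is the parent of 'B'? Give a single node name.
Scan adjacency: B appears as child of D

Answer: D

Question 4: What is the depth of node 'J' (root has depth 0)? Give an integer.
Path from root to J: D -> E -> J
Depth = number of edges = 2

Answer: 2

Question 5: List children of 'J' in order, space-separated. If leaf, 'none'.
Answer: none

Derivation:
Node J's children (from adjacency): (leaf)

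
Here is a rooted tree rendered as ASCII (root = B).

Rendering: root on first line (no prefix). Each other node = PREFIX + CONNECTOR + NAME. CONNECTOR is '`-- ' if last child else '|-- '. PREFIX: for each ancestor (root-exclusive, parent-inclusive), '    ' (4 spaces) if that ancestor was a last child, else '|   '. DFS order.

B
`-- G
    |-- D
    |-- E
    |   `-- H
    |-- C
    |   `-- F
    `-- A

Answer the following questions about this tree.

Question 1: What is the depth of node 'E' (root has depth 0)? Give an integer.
Answer: 2

Derivation:
Path from root to E: B -> G -> E
Depth = number of edges = 2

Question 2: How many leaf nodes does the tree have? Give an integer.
Leaves (nodes with no children): A, D, F, H

Answer: 4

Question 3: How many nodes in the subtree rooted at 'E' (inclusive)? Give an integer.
Subtree rooted at E contains: E, H
Count = 2

Answer: 2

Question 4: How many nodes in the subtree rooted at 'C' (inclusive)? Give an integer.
Answer: 2

Derivation:
Subtree rooted at C contains: C, F
Count = 2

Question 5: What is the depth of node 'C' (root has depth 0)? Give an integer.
Answer: 2

Derivation:
Path from root to C: B -> G -> C
Depth = number of edges = 2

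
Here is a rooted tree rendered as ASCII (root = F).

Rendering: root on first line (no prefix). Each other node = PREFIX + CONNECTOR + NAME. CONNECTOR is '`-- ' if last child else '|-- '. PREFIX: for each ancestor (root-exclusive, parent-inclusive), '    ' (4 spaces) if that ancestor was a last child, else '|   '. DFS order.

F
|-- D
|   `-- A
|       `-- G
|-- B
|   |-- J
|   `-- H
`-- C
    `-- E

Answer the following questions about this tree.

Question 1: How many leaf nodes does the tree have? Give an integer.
Answer: 4

Derivation:
Leaves (nodes with no children): E, G, H, J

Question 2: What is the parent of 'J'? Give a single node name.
Scan adjacency: J appears as child of B

Answer: B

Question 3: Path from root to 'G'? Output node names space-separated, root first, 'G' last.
Answer: F D A G

Derivation:
Walk down from root: F -> D -> A -> G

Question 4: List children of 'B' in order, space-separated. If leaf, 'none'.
Node B's children (from adjacency): J, H

Answer: J H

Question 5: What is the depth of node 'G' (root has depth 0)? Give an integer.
Path from root to G: F -> D -> A -> G
Depth = number of edges = 3

Answer: 3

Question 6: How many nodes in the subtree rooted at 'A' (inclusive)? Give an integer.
Answer: 2

Derivation:
Subtree rooted at A contains: A, G
Count = 2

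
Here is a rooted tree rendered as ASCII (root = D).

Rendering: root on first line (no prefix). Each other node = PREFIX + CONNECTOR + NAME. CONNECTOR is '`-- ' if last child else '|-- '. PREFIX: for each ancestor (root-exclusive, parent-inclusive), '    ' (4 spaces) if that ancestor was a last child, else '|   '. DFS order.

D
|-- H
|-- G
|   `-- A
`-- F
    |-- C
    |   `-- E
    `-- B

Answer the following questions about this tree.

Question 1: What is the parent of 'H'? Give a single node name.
Answer: D

Derivation:
Scan adjacency: H appears as child of D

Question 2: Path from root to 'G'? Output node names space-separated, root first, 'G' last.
Walk down from root: D -> G

Answer: D G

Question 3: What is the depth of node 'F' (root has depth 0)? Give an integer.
Path from root to F: D -> F
Depth = number of edges = 1

Answer: 1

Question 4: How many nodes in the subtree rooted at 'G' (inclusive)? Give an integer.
Subtree rooted at G contains: A, G
Count = 2

Answer: 2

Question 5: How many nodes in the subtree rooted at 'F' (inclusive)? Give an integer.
Answer: 4

Derivation:
Subtree rooted at F contains: B, C, E, F
Count = 4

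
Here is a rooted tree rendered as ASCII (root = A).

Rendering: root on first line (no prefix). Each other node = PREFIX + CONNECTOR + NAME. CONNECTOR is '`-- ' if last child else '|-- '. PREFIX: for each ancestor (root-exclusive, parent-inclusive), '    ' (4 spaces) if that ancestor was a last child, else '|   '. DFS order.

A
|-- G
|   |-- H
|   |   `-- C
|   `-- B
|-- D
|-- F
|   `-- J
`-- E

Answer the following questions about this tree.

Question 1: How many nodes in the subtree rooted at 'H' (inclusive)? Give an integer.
Subtree rooted at H contains: C, H
Count = 2

Answer: 2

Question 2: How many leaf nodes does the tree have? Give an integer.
Leaves (nodes with no children): B, C, D, E, J

Answer: 5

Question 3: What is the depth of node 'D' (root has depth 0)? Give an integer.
Answer: 1

Derivation:
Path from root to D: A -> D
Depth = number of edges = 1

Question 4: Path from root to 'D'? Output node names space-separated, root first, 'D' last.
Walk down from root: A -> D

Answer: A D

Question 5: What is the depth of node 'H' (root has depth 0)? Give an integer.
Path from root to H: A -> G -> H
Depth = number of edges = 2

Answer: 2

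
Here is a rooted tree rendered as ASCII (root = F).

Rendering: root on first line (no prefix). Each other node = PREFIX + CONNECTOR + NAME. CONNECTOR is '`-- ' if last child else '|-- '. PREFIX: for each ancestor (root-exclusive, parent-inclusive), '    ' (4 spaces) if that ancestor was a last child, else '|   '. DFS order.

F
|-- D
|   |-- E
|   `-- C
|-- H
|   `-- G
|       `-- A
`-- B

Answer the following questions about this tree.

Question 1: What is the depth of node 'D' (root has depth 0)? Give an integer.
Answer: 1

Derivation:
Path from root to D: F -> D
Depth = number of edges = 1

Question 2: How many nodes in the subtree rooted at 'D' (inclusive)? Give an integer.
Answer: 3

Derivation:
Subtree rooted at D contains: C, D, E
Count = 3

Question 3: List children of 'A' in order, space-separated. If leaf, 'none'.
Answer: none

Derivation:
Node A's children (from adjacency): (leaf)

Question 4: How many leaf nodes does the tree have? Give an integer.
Answer: 4

Derivation:
Leaves (nodes with no children): A, B, C, E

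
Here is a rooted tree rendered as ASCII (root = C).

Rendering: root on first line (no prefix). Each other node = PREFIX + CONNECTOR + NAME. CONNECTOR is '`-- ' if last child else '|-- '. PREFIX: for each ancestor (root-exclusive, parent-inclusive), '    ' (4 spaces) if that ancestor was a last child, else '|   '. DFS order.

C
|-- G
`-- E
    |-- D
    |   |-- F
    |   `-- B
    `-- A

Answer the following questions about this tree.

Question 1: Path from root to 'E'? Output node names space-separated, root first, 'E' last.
Answer: C E

Derivation:
Walk down from root: C -> E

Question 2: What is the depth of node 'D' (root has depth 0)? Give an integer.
Path from root to D: C -> E -> D
Depth = number of edges = 2

Answer: 2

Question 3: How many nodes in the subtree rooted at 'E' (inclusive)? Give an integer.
Answer: 5

Derivation:
Subtree rooted at E contains: A, B, D, E, F
Count = 5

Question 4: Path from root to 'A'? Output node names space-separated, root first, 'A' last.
Answer: C E A

Derivation:
Walk down from root: C -> E -> A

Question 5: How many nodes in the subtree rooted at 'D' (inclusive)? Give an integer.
Answer: 3

Derivation:
Subtree rooted at D contains: B, D, F
Count = 3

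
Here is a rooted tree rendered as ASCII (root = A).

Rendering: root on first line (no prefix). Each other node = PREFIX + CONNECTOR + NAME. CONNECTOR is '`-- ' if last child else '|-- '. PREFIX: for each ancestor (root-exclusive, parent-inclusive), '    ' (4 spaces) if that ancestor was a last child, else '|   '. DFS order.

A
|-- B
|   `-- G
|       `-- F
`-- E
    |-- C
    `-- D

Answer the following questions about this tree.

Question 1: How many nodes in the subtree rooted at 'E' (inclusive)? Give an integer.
Answer: 3

Derivation:
Subtree rooted at E contains: C, D, E
Count = 3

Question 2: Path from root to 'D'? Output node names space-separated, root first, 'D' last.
Walk down from root: A -> E -> D

Answer: A E D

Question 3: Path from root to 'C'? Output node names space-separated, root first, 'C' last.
Walk down from root: A -> E -> C

Answer: A E C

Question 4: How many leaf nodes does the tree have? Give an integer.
Leaves (nodes with no children): C, D, F

Answer: 3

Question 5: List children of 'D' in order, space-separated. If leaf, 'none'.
Answer: none

Derivation:
Node D's children (from adjacency): (leaf)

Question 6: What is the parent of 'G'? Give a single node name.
Scan adjacency: G appears as child of B

Answer: B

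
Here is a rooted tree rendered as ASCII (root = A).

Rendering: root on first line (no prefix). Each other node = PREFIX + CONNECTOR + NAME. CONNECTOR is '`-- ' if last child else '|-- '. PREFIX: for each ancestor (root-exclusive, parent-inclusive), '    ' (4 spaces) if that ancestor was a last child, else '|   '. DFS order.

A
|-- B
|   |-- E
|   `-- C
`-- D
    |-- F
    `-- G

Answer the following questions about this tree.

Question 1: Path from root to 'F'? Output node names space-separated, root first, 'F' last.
Walk down from root: A -> D -> F

Answer: A D F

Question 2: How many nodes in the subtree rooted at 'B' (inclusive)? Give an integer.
Answer: 3

Derivation:
Subtree rooted at B contains: B, C, E
Count = 3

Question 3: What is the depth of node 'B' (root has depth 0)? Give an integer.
Path from root to B: A -> B
Depth = number of edges = 1

Answer: 1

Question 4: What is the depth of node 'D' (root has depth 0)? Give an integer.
Path from root to D: A -> D
Depth = number of edges = 1

Answer: 1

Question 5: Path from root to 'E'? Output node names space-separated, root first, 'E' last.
Answer: A B E

Derivation:
Walk down from root: A -> B -> E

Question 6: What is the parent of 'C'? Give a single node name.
Scan adjacency: C appears as child of B

Answer: B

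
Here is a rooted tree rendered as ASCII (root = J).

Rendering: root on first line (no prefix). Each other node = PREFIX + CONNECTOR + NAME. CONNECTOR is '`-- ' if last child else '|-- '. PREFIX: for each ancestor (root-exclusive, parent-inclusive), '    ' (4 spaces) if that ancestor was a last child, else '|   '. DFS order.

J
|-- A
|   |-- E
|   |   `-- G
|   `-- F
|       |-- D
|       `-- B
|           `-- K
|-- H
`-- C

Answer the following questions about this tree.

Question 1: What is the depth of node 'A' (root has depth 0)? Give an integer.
Path from root to A: J -> A
Depth = number of edges = 1

Answer: 1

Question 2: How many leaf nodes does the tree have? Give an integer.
Leaves (nodes with no children): C, D, G, H, K

Answer: 5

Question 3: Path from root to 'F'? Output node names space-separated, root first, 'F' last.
Answer: J A F

Derivation:
Walk down from root: J -> A -> F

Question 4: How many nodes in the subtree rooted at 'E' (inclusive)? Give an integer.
Answer: 2

Derivation:
Subtree rooted at E contains: E, G
Count = 2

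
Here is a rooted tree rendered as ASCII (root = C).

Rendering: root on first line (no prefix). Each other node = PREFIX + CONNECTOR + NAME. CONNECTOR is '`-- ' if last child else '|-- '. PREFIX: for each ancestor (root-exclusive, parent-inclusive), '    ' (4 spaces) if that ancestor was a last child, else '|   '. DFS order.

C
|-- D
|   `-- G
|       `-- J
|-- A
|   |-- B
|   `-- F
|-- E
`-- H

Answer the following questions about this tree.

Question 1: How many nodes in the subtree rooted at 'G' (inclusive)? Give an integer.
Answer: 2

Derivation:
Subtree rooted at G contains: G, J
Count = 2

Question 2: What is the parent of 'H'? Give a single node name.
Answer: C

Derivation:
Scan adjacency: H appears as child of C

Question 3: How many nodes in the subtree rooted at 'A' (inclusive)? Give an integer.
Subtree rooted at A contains: A, B, F
Count = 3

Answer: 3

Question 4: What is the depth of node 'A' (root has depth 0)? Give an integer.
Answer: 1

Derivation:
Path from root to A: C -> A
Depth = number of edges = 1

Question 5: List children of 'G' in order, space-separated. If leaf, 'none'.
Node G's children (from adjacency): J

Answer: J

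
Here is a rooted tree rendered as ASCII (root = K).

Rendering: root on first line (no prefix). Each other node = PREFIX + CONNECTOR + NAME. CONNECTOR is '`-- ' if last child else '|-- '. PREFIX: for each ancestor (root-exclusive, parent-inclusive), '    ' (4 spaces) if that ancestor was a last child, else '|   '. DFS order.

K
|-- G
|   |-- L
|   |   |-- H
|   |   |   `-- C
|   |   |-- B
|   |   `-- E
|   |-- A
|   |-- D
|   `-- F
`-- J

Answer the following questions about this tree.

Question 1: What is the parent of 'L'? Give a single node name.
Answer: G

Derivation:
Scan adjacency: L appears as child of G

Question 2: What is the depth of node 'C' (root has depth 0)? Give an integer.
Path from root to C: K -> G -> L -> H -> C
Depth = number of edges = 4

Answer: 4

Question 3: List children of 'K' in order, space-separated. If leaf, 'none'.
Answer: G J

Derivation:
Node K's children (from adjacency): G, J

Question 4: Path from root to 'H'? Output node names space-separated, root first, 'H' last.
Walk down from root: K -> G -> L -> H

Answer: K G L H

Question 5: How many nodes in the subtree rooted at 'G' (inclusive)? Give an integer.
Answer: 9

Derivation:
Subtree rooted at G contains: A, B, C, D, E, F, G, H, L
Count = 9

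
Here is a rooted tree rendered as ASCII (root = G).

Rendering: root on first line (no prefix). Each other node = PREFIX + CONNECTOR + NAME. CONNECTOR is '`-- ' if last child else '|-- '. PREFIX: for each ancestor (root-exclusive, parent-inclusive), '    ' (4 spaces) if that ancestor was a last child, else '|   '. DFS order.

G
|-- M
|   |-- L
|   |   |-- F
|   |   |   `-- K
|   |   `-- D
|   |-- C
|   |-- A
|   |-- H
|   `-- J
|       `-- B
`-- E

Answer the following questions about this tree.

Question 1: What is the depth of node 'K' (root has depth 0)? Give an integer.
Path from root to K: G -> M -> L -> F -> K
Depth = number of edges = 4

Answer: 4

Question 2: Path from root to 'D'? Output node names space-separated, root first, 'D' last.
Walk down from root: G -> M -> L -> D

Answer: G M L D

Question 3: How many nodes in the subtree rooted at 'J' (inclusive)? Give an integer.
Subtree rooted at J contains: B, J
Count = 2

Answer: 2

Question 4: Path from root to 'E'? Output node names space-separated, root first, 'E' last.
Walk down from root: G -> E

Answer: G E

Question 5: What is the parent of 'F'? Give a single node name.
Answer: L

Derivation:
Scan adjacency: F appears as child of L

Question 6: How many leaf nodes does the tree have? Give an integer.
Leaves (nodes with no children): A, B, C, D, E, H, K

Answer: 7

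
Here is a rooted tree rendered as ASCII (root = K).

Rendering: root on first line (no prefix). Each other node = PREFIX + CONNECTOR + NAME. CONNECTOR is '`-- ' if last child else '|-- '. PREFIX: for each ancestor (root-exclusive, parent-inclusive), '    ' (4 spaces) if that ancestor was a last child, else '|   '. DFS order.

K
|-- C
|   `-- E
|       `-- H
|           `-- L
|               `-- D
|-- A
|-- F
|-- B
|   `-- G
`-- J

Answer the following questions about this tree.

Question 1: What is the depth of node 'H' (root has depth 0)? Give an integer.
Answer: 3

Derivation:
Path from root to H: K -> C -> E -> H
Depth = number of edges = 3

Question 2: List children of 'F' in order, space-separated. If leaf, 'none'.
Node F's children (from adjacency): (leaf)

Answer: none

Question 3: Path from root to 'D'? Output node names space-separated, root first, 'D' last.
Answer: K C E H L D

Derivation:
Walk down from root: K -> C -> E -> H -> L -> D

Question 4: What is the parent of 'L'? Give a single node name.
Scan adjacency: L appears as child of H

Answer: H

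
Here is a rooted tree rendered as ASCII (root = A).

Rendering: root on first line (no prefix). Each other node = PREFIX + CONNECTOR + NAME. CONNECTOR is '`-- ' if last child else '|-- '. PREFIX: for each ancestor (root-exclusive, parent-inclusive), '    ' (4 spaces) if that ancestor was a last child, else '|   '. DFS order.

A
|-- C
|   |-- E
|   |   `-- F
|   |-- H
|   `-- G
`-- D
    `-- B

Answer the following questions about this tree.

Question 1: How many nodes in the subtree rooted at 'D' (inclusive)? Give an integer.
Answer: 2

Derivation:
Subtree rooted at D contains: B, D
Count = 2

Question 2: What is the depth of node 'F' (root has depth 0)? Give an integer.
Path from root to F: A -> C -> E -> F
Depth = number of edges = 3

Answer: 3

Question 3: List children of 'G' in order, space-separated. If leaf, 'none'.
Node G's children (from adjacency): (leaf)

Answer: none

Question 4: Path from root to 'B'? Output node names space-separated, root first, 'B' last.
Walk down from root: A -> D -> B

Answer: A D B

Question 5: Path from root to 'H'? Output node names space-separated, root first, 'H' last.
Walk down from root: A -> C -> H

Answer: A C H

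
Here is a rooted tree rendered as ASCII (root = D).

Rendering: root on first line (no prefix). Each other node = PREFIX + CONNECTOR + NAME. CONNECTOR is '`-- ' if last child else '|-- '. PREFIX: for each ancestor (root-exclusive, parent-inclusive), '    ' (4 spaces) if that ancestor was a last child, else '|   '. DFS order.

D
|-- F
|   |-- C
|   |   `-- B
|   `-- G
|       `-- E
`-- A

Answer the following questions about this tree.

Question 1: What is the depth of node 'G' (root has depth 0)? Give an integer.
Answer: 2

Derivation:
Path from root to G: D -> F -> G
Depth = number of edges = 2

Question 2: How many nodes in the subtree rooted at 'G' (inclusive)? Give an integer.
Subtree rooted at G contains: E, G
Count = 2

Answer: 2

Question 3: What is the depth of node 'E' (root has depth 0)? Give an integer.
Path from root to E: D -> F -> G -> E
Depth = number of edges = 3

Answer: 3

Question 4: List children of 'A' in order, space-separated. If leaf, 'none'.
Node A's children (from adjacency): (leaf)

Answer: none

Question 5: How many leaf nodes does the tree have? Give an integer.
Answer: 3

Derivation:
Leaves (nodes with no children): A, B, E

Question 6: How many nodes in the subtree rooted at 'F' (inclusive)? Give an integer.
Subtree rooted at F contains: B, C, E, F, G
Count = 5

Answer: 5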